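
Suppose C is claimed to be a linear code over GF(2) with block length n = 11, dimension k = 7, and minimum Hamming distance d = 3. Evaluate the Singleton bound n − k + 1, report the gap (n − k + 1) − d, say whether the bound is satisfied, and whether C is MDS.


Singleton RHS = n − k + 1 = 5, slack = 2, bound satisfied, not MDS.

Singleton bound: d ≤ n − k + 1.
Here n = 11, k = 7, so n − k + 1 = 5.
Given d = 3, check d ≤ 5: YES.
Slack = (n − k + 1) − d = 2.
The code is NOT MDS (slack = 2 > 0).
Description: the claimed parameters are [11, 7, 3]_2; such a code would be non-MDS.


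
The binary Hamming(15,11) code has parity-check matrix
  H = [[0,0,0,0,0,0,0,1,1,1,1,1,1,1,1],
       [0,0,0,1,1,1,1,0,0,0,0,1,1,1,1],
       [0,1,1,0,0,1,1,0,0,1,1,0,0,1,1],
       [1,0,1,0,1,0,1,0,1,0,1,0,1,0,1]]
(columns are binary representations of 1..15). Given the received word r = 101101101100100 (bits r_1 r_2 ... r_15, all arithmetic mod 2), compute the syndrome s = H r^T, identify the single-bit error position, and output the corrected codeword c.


s = (1, 0, 0, 1)^T, error position = 9, corrected codeword c = 101101100100100

Compute s = H r^T mod 2 one row at a time:
  s_1 = 0 + 1 + 1 + 0 + 0 + 1 + 0 + 0 = 3 ≡ 1 (mod 2).
  s_2 = 1 + 0 + 1 + 1 + 0 + 1 + 0 + 0 = 4 ≡ 0 (mod 2).
  s_3 = 0 + 1 + 1 + 1 + 1 + 0 + 0 + 0 = 4 ≡ 0 (mod 2).
  s_4 = 1 + 1 + 0 + 1 + 1 + 0 + 1 + 0 = 5 ≡ 1 (mod 2).
s = (1, 0, 0, 1)^T — this equals column 9 of H (binary 1001), so error is at position 9.
Correct: flip bit 9 of r = 101101101100100 to get c = 101101100100100.


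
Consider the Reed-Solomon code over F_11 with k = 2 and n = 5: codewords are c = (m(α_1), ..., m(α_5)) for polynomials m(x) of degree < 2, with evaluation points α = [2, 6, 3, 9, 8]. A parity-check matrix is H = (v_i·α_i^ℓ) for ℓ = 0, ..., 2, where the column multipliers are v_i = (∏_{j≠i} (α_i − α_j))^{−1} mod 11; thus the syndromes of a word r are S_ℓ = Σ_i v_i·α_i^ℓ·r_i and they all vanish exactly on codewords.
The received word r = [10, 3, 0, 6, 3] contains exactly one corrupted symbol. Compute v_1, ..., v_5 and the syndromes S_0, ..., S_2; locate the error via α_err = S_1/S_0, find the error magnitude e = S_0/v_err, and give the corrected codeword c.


S = (7, 1, 8), error at position 5, error magnitude e = 9, c = [10, 3, 0, 6, 5].

Step 1: column multipliers v_i = (∏_{j≠i}(α_i − α_j))^{−1} mod 11.
  i = 1 (α = 2): (2−6)(2−3)(2−9)(2−8) = (−4)·(−1)·(−7)·(−6) = 168 ≡ 3, so v_1 = 3^{−1} = 4 (mod 11).
  i = 2 (α = 6): (6−2)(6−3)(6−9)(6−8) = 4·3·(−3)·(−2) = 72 ≡ 6, so v_2 = 6^{−1} = 2 (mod 11).
  i = 3 (α = 3): (3−2)(3−6)(3−9)(3−8) = 1·(−3)·(−6)·(−5) = −90 ≡ 9, so v_3 = 9^{−1} = 5 (mod 11).
  i = 4 (α = 9): (9−2)(9−6)(9−3)(9−8) = 7·3·6·1 = 126 ≡ 5, so v_4 = 5^{−1} = 9 (mod 11).
  i = 5 (α = 8): (8−2)(8−6)(8−3)(8−9) = 6·2·5·(−1) = −60 ≡ 6, so v_5 = 6^{−1} = 2 (mod 11).
  v = [4, 2, 5, 9, 2].
Step 2: syndromes of r = [10, 3, 0, 6, 3] (all sums mod 11).
  S_0 = Σ v_i r_i = 4·10 + 2·3 + 5·0 + 9·6 + 2·3 = 106 ≡ 7.
  S_1 = Σ v_i α_i r_i = 4·2·10 + 2·6·3 + 5·3·0 + 9·9·6 + 2·8·3 = 650 ≡ 1.
  α_i^2 mod 11 = [4, 3, 9, 4, 9].
  S_2 = Σ v_i α_i^2 r_i = 4·4·10 + 2·3·3 + 5·9·0 + 9·4·6 + 2·9·3 = 448 ≡ 8.
  S = (7, 1, 8) ≠ 0, so r is not a codeword (an error is present).
Step 3: locate the error. For a single error e at position i, S_ℓ = v_i·e·α_i^ℓ, so α_err = S_1/S_0.
  S_0^{−1} = 7^{−1} = 8 (mod 11), so α_err = 1·8 = 8 ≡ 8 = α_5. Error position i = 5.
  Consistency check: S_2/S_1 = 8·1 = 8 ≡ 8 = α_err ✓ (single-error assumption holds).
Step 4: error magnitude e = S_0/v_5 = S_0·∏_{j≠5}(α_5 − α_j) = 7·6 = 42 ≡ 9 (mod 11).
Step 5: correct position 5: c_5 = r_5 − e = 3 − 9 ≡ 5 (mod 11). Hence c = [10, 3, 0, 6, 5].
  Check: interpolating c through the α_i gives m(x) = 8 + 1·x (degree < 2) with m(α_i) = c_i for every i, so c is indeed a codeword.


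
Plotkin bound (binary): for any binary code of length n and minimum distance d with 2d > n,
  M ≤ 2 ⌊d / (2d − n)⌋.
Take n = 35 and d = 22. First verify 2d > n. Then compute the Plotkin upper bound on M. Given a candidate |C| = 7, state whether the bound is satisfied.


Plotkin bound M ≤ 4; given |C| = 7 > bound (violated).

Check applicability: 2d = 44, n = 35.
2d − n = 9 > 0, so Plotkin applies.
Compute d/(2d−n) = 22/9 ≈ 2.4444.
⌊d/(2d−n)⌋ = 2.
Plotkin bound: M ≤ 2·2 = 4.
Given |C| = 7, check: VIOLATED.
This |C| is above the Plotkin bound, so no binary code with n = 35, d = 22 and 7 codewords exists.


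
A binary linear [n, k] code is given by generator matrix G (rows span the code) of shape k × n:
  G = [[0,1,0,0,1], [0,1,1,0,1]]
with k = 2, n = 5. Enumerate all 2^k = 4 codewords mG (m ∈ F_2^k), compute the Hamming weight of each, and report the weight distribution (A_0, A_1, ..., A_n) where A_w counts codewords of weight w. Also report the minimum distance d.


Weight distribution: A_0 = 1, A_1 = 1, A_2 = 1, A_3 = 1. Minimum distance d = 1.

Enumerate all 2^2 = 4 messages m ∈ F_2^2.
For each, compute codeword c = mG in F_2^5, then tally its weight.
  m = 00 → c = 00000, weight = 0.
  m = 10 → c = 01001, weight = 2.
  m = 01 → c = 01101, weight = 3.
  m = 11 → c = 00100, weight = 1.
Tally weights:
  weight 0: 1 codewords.
  weight 1: 1 codewords.
  weight 2: 1 codewords.
  weight 3: 1 codewords.
Minimum distance d = smallest w > 0 with A_w > 0 = 1.
Sanity: Σ A_w = 4 = 2^2 = 4 ✓.


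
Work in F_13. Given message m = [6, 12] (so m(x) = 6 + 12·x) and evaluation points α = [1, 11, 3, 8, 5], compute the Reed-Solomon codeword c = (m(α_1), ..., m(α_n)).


c = [5, 8, 3, 11, 1]

Message polynomial: m(x) = 6 + 12·x (mod 13).
For each evaluation point α_i, compute m(α_i) mod 13:
  α_1 = 1: Horner steps 12 → 5, so m(1) = 5.
  α_2 = 11: Horner steps 12 → 8, so m(11) = 8.
  α_3 = 3: Horner steps 12 → 3, so m(3) = 3.
  α_4 = 8: Horner steps 12 → 11, so m(8) = 11.
  α_5 = 5: Horner steps 12 → 1, so m(5) = 1.
Codeword c = [5, 8, 3, 11, 1] ∈ F_13^5.


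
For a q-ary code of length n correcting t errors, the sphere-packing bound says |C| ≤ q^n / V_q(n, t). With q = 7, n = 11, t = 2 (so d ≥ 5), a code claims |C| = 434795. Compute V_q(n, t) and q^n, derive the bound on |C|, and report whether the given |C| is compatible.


V_q(n, t) = 2047, q^n = 1977326743, Hamming bound = 965963, |C| = 434795 ≤ bound (satisfied).

Step 1: Compute V_q(n, t) = Σ_{j=0}^2 C(n, j) (q−1)^j.
  j = 0: C(11,0)·(6)^0 = 1·1 = 1.
  j = 1: C(11,1)·(6)^1 = 11·6 = 66.
  j = 2: C(11,2)·(6)^2 = 55·36 = 1980.
  V_q(n, t) = 1 + 66 + 1980 = 2047.
Step 2: q^n = 7^11 = 1977326743.
Step 3: Hamming bound ⌊q^n / V_q(n,t)⌋ = ⌊1977326743/2047⌋ = 965963.
Step 4: Compare |C| = 434795 to 965963: satisfied.
The claimed |C| lies below the Hamming bound.


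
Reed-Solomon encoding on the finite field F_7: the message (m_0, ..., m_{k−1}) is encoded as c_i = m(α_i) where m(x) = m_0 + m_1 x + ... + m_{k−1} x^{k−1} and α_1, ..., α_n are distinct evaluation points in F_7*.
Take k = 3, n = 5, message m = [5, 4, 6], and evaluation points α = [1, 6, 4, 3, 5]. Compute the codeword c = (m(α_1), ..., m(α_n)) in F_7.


c = [1, 0, 5, 1, 0]

Message polynomial: m(x) = 5 + 4·x + 6·x^2 (mod 7).
For each evaluation point α_i, compute m(α_i) mod 7:
  α_1 = 1: Horner steps 6 → 3 → 1, so m(1) = 1.
  α_2 = 6: Horner steps 6 → 5 → 0, so m(6) = 0.
  α_3 = 4: Horner steps 6 → 0 → 5, so m(4) = 5.
  α_4 = 3: Horner steps 6 → 1 → 1, so m(3) = 1.
  α_5 = 5: Horner steps 6 → 6 → 0, so m(5) = 0.
Codeword c = [1, 0, 5, 1, 0] ∈ F_7^5.


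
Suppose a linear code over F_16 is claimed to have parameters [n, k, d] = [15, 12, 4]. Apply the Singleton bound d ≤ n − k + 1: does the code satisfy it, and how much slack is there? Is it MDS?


Singleton RHS = n − k + 1 = 4, slack = 0, bound satisfied, MDS.

Singleton bound: d ≤ n − k + 1.
Here n = 15, k = 12, so n − k + 1 = 4.
Given d = 4, check d ≤ 4: YES.
Slack = (n − k + 1) − d = 0.
The code is MDS (slack = 0).
Description: the claimed parameters are [15, 12, 4]_16; such a code would be MDS (meets Singleton bound).


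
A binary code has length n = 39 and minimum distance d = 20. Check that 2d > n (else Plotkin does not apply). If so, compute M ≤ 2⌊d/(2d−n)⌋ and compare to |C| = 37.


Plotkin bound M ≤ 40; given |C| = 37 ≤ bound (satisfied).

Check applicability: 2d = 40, n = 39.
2d − n = 1 > 0, so Plotkin applies.
Compute d/(2d−n) = 20/1 ≈ 20.0000.
⌊d/(2d−n)⌋ = 20.
Plotkin bound: M ≤ 2·20 = 40.
Given |C| = 37, check: satisfied.
This |C| is below the Plotkin bound.


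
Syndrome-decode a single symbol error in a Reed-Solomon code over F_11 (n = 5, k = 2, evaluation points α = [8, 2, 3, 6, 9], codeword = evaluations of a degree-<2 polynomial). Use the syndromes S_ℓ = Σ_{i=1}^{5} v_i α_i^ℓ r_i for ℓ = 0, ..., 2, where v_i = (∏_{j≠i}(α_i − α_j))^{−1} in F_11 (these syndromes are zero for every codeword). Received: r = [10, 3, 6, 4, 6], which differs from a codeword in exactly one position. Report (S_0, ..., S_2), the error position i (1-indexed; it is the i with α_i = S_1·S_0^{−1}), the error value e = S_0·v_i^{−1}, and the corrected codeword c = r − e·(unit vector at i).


S = (3, 5, 1), error at position 5, error magnitude e = 4, c = [10, 3, 6, 4, 2].

Step 1: column multipliers v_i = (∏_{j≠i}(α_i − α_j))^{−1} mod 11.
  i = 1 (α = 8): (8−2)(8−3)(8−6)(8−9) = 6·5·2·(−1) = −60 ≡ 6, so v_1 = 6^{−1} = 2 (mod 11).
  i = 2 (α = 2): (2−8)(2−3)(2−6)(2−9) = (−6)·(−1)·(−4)·(−7) = 168 ≡ 3, so v_2 = 3^{−1} = 4 (mod 11).
  i = 3 (α = 3): (3−8)(3−2)(3−6)(3−9) = (−5)·1·(−3)·(−6) = −90 ≡ 9, so v_3 = 9^{−1} = 5 (mod 11).
  i = 4 (α = 6): (6−8)(6−2)(6−3)(6−9) = (−2)·4·3·(−3) = 72 ≡ 6, so v_4 = 6^{−1} = 2 (mod 11).
  i = 5 (α = 9): (9−8)(9−2)(9−3)(9−6) = 1·7·6·3 = 126 ≡ 5, so v_5 = 5^{−1} = 9 (mod 11).
  v = [2, 4, 5, 2, 9].
Step 2: syndromes of r = [10, 3, 6, 4, 6] (all sums mod 11).
  S_0 = Σ v_i r_i = 2·10 + 4·3 + 5·6 + 2·4 + 9·6 = 124 ≡ 3.
  S_1 = Σ v_i α_i r_i = 2·8·10 + 4·2·3 + 5·3·6 + 2·6·4 + 9·9·6 = 808 ≡ 5.
  α_i^2 mod 11 = [9, 4, 9, 3, 4].
  S_2 = Σ v_i α_i^2 r_i = 2·9·10 + 4·4·3 + 5·9·6 + 2·3·4 + 9·4·6 = 738 ≡ 1.
  S = (3, 5, 1) ≠ 0, so r is not a codeword (an error is present).
Step 3: locate the error. For a single error e at position i, S_ℓ = v_i·e·α_i^ℓ, so α_err = S_1/S_0.
  S_0^{−1} = 3^{−1} = 4 (mod 11), so α_err = 5·4 = 20 ≡ 9 = α_5. Error position i = 5.
  Consistency check: S_2/S_1 = 1·9 = 9 ≡ 9 = α_err ✓ (single-error assumption holds).
Step 4: error magnitude e = S_0/v_5 = S_0·∏_{j≠5}(α_5 − α_j) = 3·5 = 15 ≡ 4 (mod 11).
Step 5: correct position 5: c_5 = r_5 − e = 6 − 4 ≡ 2 (mod 11). Hence c = [10, 3, 6, 4, 2].
  Check: interpolating c through the α_i gives m(x) = 8 + 3·x (degree < 2) with m(α_i) = c_i for every i, so c is indeed a codeword.


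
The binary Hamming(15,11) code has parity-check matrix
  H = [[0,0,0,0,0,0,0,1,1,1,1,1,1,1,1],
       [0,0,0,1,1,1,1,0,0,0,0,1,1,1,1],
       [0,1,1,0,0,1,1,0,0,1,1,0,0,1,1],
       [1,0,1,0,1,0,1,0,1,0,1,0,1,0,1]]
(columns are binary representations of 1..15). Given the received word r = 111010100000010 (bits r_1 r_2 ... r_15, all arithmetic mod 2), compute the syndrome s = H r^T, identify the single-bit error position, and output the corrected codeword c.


s = (1, 1, 0, 0)^T, error position = 12, corrected codeword c = 111010100001010

Compute s = H r^T mod 2 one row at a time:
  s_1 = 0 + 0 + 0 + 0 + 0 + 0 + 1 + 0 = 1 ≡ 1 (mod 2).
  s_2 = 0 + 1 + 0 + 1 + 0 + 0 + 1 + 0 = 3 ≡ 1 (mod 2).
  s_3 = 1 + 1 + 0 + 1 + 0 + 0 + 1 + 0 = 4 ≡ 0 (mod 2).
  s_4 = 1 + 1 + 1 + 1 + 0 + 0 + 0 + 0 = 4 ≡ 0 (mod 2).
s = (1, 1, 0, 0)^T — this equals column 12 of H (binary 1100), so error is at position 12.
Correct: flip bit 12 of r = 111010100000010 to get c = 111010100001010.


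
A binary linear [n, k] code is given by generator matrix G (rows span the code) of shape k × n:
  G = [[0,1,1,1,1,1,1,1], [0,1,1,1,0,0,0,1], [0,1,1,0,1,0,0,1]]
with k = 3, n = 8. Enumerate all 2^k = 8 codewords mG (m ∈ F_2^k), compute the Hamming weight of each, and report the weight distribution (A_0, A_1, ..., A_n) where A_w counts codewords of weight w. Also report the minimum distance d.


Weight distribution: A_0 = 1, A_2 = 1, A_3 = 2, A_4 = 2, A_5 = 1, A_7 = 1. Minimum distance d = 2.

Enumerate all 2^3 = 8 messages m ∈ F_2^3.
For each, compute codeword c = mG in F_2^8, then tally its weight.
  m = 000 → c = 00000000, weight = 0.
  m = 100 → c = 01111111, weight = 7.
  m = 010 → c = 01110001, weight = 4.
  m = 110 → c = 00001110, weight = 3.
  m = 001 → c = 01101001, weight = 4.
  m = 101 → c = 00010110, weight = 3.
  m = 011 → c = 00011000, weight = 2.
  m = 111 → c = 01100111, weight = 5.
Tally weights:
  weight 0: 1 codewords.
  weight 2: 1 codewords.
  weight 3: 2 codewords.
  weight 4: 2 codewords.
  weight 5: 1 codewords.
  weight 7: 1 codewords.
Minimum distance d = smallest w > 0 with A_w > 0 = 2.
Sanity: Σ A_w = 8 = 2^3 = 8 ✓.


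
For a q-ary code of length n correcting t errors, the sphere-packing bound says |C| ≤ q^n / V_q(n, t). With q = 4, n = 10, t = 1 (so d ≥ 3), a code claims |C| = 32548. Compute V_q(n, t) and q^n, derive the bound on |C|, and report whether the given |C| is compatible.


V_q(n, t) = 31, q^n = 1048576, Hamming bound = 33825, |C| = 32548 ≤ bound (satisfied).

Step 1: Compute V_q(n, t) = Σ_{j=0}^1 C(n, j) (q−1)^j.
  j = 0: C(10,0)·(3)^0 = 1·1 = 1.
  j = 1: C(10,1)·(3)^1 = 10·3 = 30.
  V_q(n, t) = 1 + 30 = 31.
Step 2: q^n = 4^10 = 1048576.
Step 3: Hamming bound ⌊q^n / V_q(n,t)⌋ = ⌊1048576/31⌋ = 33825.
Step 4: Compare |C| = 32548 to 33825: satisfied.
The claimed |C| lies below the Hamming bound.


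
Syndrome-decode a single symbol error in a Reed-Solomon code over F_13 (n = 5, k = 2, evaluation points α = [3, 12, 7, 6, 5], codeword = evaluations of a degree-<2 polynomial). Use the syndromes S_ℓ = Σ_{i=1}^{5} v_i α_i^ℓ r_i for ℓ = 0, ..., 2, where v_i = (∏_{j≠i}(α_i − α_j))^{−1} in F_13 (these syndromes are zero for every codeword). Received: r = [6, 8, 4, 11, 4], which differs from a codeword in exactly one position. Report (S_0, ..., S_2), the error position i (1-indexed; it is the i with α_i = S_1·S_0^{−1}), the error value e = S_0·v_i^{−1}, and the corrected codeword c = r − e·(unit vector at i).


S = (7, 9, 6), error at position 5, error magnitude e = 12, c = [6, 8, 4, 11, 5].

Step 1: column multipliers v_i = (∏_{j≠i}(α_i − α_j))^{−1} mod 13.
  i = 1 (α = 3): (3−12)(3−7)(3−6)(3−5) = (−9)·(−4)·(−3)·(−2) = 216 ≡ 8, so v_1 = 8^{−1} = 5 (mod 13).
  i = 2 (α = 12): (12−3)(12−7)(12−6)(12−5) = 9·5·6·7 = 1890 ≡ 5, so v_2 = 5^{−1} = 8 (mod 13).
  i = 3 (α = 7): (7−3)(7−12)(7−6)(7−5) = 4·(−5)·1·2 = −40 ≡ 12, so v_3 = 12^{−1} = 12 (mod 13).
  i = 4 (α = 6): (6−3)(6−12)(6−7)(6−5) = 3·(−6)·(−1)·1 = 18 ≡ 5, so v_4 = 5^{−1} = 8 (mod 13).
  i = 5 (α = 5): (5−3)(5−12)(5−7)(5−6) = 2·(−7)·(−2)·(−1) = −28 ≡ 11, so v_5 = 11^{−1} = 6 (mod 13).
  v = [5, 8, 12, 8, 6].
Step 2: syndromes of r = [6, 8, 4, 11, 4] (all sums mod 13).
  S_0 = Σ v_i r_i = 5·6 + 8·8 + 12·4 + 8·11 + 6·4 = 254 ≡ 7.
  S_1 = Σ v_i α_i r_i = 5·3·6 + 8·12·8 + 12·7·4 + 8·6·11 + 6·5·4 = 1842 ≡ 9.
  α_i^2 mod 13 = [9, 1, 10, 10, 12].
  S_2 = Σ v_i α_i^2 r_i = 5·9·6 + 8·1·8 + 12·10·4 + 8·10·11 + 6·12·4 = 1982 ≡ 6.
  S = (7, 9, 6) ≠ 0, so r is not a codeword (an error is present).
Step 3: locate the error. For a single error e at position i, S_ℓ = v_i·e·α_i^ℓ, so α_err = S_1/S_0.
  S_0^{−1} = 7^{−1} = 2 (mod 13), so α_err = 9·2 = 18 ≡ 5 = α_5. Error position i = 5.
  Consistency check: S_2/S_1 = 6·3 = 18 ≡ 5 = α_err ✓ (single-error assumption holds).
Step 4: error magnitude e = S_0/v_5 = S_0·∏_{j≠5}(α_5 − α_j) = 7·11 = 77 ≡ 12 (mod 13).
Step 5: correct position 5: c_5 = r_5 − e = 4 − 12 ≡ 5 (mod 13). Hence c = [6, 8, 4, 11, 5].
  Check: interpolating c through the α_i gives m(x) = 1 + 6·x (degree < 2) with m(α_i) = c_i for every i, so c is indeed a codeword.


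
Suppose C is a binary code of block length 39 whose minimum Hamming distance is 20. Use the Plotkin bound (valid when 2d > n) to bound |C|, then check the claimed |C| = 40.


Plotkin bound M ≤ 40; given |C| = 40 ≤ bound (satisfied).

Check applicability: 2d = 40, n = 39.
2d − n = 1 > 0, so Plotkin applies.
Compute d/(2d−n) = 20/1 ≈ 20.0000.
⌊d/(2d−n)⌋ = 20.
Plotkin bound: M ≤ 2·20 = 40.
Given |C| = 40, check: satisfied.
This |C| is at the Plotkin bound.


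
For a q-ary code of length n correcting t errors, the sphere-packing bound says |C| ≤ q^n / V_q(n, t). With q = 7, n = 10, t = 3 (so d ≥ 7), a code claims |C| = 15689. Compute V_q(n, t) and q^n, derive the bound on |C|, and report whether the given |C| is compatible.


V_q(n, t) = 27601, q^n = 282475249, Hamming bound = 10234, |C| = 15689 > bound (violated).

Step 1: Compute V_q(n, t) = Σ_{j=0}^3 C(n, j) (q−1)^j.
  j = 0: C(10,0)·(6)^0 = 1·1 = 1.
  j = 1: C(10,1)·(6)^1 = 10·6 = 60.
  j = 2: C(10,2)·(6)^2 = 45·36 = 1620.
  j = 3: C(10,3)·(6)^3 = 120·216 = 25920.
  V_q(n, t) = 1 + 60 + 1620 + 25920 = 27601.
Step 2: q^n = 7^10 = 282475249.
Step 3: Hamming bound ⌊q^n / V_q(n,t)⌋ = ⌊282475249/27601⌋ = 10234.
Step 4: Compare |C| = 15689 to 10234: violated.
The claimed |C| lies above the Hamming bound, so no 7-ary code of length 10 with d ≥ 7 can have 15689 codewords.


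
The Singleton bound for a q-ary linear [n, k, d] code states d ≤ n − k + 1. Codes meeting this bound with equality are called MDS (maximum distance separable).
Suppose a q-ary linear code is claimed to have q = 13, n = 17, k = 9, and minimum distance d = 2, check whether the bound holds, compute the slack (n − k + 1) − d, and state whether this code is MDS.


Singleton RHS = n − k + 1 = 9, slack = 7, bound satisfied, not MDS.

Singleton bound: d ≤ n − k + 1.
Here n = 17, k = 9, so n − k + 1 = 9.
Given d = 2, check d ≤ 9: YES.
Slack = (n − k + 1) − d = 7.
The code is NOT MDS (slack = 7 > 0).
Description: the claimed parameters are [17, 9, 2]_13; such a code would be non-MDS.


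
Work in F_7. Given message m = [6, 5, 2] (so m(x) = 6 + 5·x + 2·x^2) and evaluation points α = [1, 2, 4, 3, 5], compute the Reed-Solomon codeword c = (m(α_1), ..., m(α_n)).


c = [6, 3, 2, 4, 4]

Message polynomial: m(x) = 6 + 5·x + 2·x^2 (mod 7).
For each evaluation point α_i, compute m(α_i) mod 7:
  α_1 = 1: Horner steps 2 → 0 → 6, so m(1) = 6.
  α_2 = 2: Horner steps 2 → 2 → 3, so m(2) = 3.
  α_3 = 4: Horner steps 2 → 6 → 2, so m(4) = 2.
  α_4 = 3: Horner steps 2 → 4 → 4, so m(3) = 4.
  α_5 = 5: Horner steps 2 → 1 → 4, so m(5) = 4.
Codeword c = [6, 3, 2, 4, 4] ∈ F_7^5.


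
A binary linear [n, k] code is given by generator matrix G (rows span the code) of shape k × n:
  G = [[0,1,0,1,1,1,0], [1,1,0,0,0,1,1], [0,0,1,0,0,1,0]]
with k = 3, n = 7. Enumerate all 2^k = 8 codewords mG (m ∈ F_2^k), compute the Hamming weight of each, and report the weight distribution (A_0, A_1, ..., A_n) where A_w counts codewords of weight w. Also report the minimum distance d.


Weight distribution: A_0 = 1, A_2 = 1, A_4 = 5, A_6 = 1. Minimum distance d = 2.

Enumerate all 2^3 = 8 messages m ∈ F_2^3.
For each, compute codeword c = mG in F_2^7, then tally its weight.
  m = 000 → c = 0000000, weight = 0.
  m = 100 → c = 0101110, weight = 4.
  m = 010 → c = 1100011, weight = 4.
  m = 110 → c = 1001101, weight = 4.
  m = 001 → c = 0010010, weight = 2.
  m = 101 → c = 0111100, weight = 4.
  m = 011 → c = 1110001, weight = 4.
  m = 111 → c = 1011111, weight = 6.
Tally weights:
  weight 0: 1 codewords.
  weight 2: 1 codewords.
  weight 4: 5 codewords.
  weight 6: 1 codewords.
Minimum distance d = smallest w > 0 with A_w > 0 = 2.
Sanity: Σ A_w = 8 = 2^3 = 8 ✓.


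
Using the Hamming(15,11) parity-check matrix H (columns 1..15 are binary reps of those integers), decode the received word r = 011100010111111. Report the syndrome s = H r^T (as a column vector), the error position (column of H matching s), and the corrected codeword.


s = (1, 1, 0, 0)^T, error position = 12, corrected codeword c = 011100010110111

Compute s = H r^T mod 2 one row at a time:
  s_1 = 1 + 0 + 1 + 1 + 1 + 1 + 1 + 1 = 7 ≡ 1 (mod 2).
  s_2 = 1 + 0 + 0 + 0 + 1 + 1 + 1 + 1 = 5 ≡ 1 (mod 2).
  s_3 = 1 + 1 + 0 + 0 + 1 + 1 + 1 + 1 = 6 ≡ 0 (mod 2).
  s_4 = 0 + 1 + 0 + 0 + 0 + 1 + 1 + 1 = 4 ≡ 0 (mod 2).
s = (1, 1, 0, 0)^T — this equals column 12 of H (binary 1100), so error is at position 12.
Correct: flip bit 12 of r = 011100010111111 to get c = 011100010110111.


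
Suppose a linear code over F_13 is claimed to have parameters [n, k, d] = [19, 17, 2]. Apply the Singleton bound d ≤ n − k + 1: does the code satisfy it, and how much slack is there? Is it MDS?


Singleton RHS = n − k + 1 = 3, slack = 1, bound satisfied, not MDS.

Singleton bound: d ≤ n − k + 1.
Here n = 19, k = 17, so n − k + 1 = 3.
Given d = 2, check d ≤ 3: YES.
Slack = (n − k + 1) − d = 1.
The code is NOT MDS (slack = 1 > 0).
Description: the claimed parameters are [19, 17, 2]_13; such a code would be non-MDS.


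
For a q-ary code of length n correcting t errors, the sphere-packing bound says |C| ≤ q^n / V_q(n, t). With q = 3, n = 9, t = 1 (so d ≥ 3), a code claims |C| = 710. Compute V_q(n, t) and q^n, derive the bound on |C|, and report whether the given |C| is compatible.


V_q(n, t) = 19, q^n = 19683, Hamming bound = 1035, |C| = 710 ≤ bound (satisfied).

Step 1: Compute V_q(n, t) = Σ_{j=0}^1 C(n, j) (q−1)^j.
  j = 0: C(9,0)·(2)^0 = 1·1 = 1.
  j = 1: C(9,1)·(2)^1 = 9·2 = 18.
  V_q(n, t) = 1 + 18 = 19.
Step 2: q^n = 3^9 = 19683.
Step 3: Hamming bound ⌊q^n / V_q(n,t)⌋ = ⌊19683/19⌋ = 1035.
Step 4: Compare |C| = 710 to 1035: satisfied.
The claimed |C| lies below the Hamming bound.


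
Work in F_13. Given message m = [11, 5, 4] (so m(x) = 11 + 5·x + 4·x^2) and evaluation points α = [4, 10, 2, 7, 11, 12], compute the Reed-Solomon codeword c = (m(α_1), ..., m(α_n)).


c = [4, 6, 11, 8, 4, 10]

Message polynomial: m(x) = 11 + 5·x + 4·x^2 (mod 13).
For each evaluation point α_i, compute m(α_i) mod 13:
  α_1 = 4: Horner steps 4 → 8 → 4, so m(4) = 4.
  α_2 = 10: Horner steps 4 → 6 → 6, so m(10) = 6.
  α_3 = 2: Horner steps 4 → 0 → 11, so m(2) = 11.
  α_4 = 7: Horner steps 4 → 7 → 8, so m(7) = 8.
  α_5 = 11: Horner steps 4 → 10 → 4, so m(11) = 4.
  α_6 = 12: Horner steps 4 → 1 → 10, so m(12) = 10.
Codeword c = [4, 6, 11, 8, 4, 10] ∈ F_13^6.


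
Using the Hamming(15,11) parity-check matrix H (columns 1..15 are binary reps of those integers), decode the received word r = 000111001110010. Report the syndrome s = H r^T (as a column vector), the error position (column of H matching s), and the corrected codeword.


s = (0, 0, 0, 1)^T, error position = 1, corrected codeword c = 100111001110010

Compute s = H r^T mod 2 one row at a time:
  s_1 = 0 + 1 + 1 + 1 + 0 + 0 + 1 + 0 = 4 ≡ 0 (mod 2).
  s_2 = 1 + 1 + 1 + 0 + 0 + 0 + 1 + 0 = 4 ≡ 0 (mod 2).
  s_3 = 0 + 0 + 1 + 0 + 1 + 1 + 1 + 0 = 4 ≡ 0 (mod 2).
  s_4 = 0 + 0 + 1 + 0 + 1 + 1 + 0 + 0 = 3 ≡ 1 (mod 2).
s = (0, 0, 0, 1)^T — this equals column 1 of H (binary 0001), so error is at position 1.
Correct: flip bit 1 of r = 000111001110010 to get c = 100111001110010.


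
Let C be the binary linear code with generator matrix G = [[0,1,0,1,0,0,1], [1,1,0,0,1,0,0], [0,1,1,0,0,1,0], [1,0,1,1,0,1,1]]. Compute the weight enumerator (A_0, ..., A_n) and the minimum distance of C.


Weight distribution: A_0 = 1, A_1 = 1, A_2 = 1, A_3 = 5, A_4 = 5, A_5 = 1, A_6 = 1, A_7 = 1. Minimum distance d = 1.

Enumerate all 2^4 = 16 messages m ∈ F_2^4.
For each, compute codeword c = mG in F_2^7, then tally its weight.
  m = 0000 → c = 0000000, weight = 0.
  m = 1000 → c = 0101001, weight = 3.
  m = 0100 → c = 1100100, weight = 3.
  m = 1100 → c = 1001101, weight = 4.
  m = 0010 → c = 0110010, weight = 3.
  m = 1010 → c = 0011011, weight = 4.
  m = 0110 → c = 1010110, weight = 4.
  m = 1110 → c = 1111111, weight = 7.
  m = 0001 → c = 1011011, weight = 5.
  m = 1001 → c = 1110010, weight = 4.
  m = 0101 → c = 0111111, weight = 6.
  m = 1101 → c = 0010110, weight = 3.
  m = 0011 → c = 1101001, weight = 4.
  m = 1011 → c = 1000000, weight = 1.
  m = 0111 → c = 0001101, weight = 3.
  m = 1111 → c = 0100100, weight = 2.
Tally weights:
  weight 0: 1 codewords.
  weight 1: 1 codewords.
  weight 2: 1 codewords.
  weight 3: 5 codewords.
  weight 4: 5 codewords.
  weight 5: 1 codewords.
  weight 6: 1 codewords.
  weight 7: 1 codewords.
Minimum distance d = smallest w > 0 with A_w > 0 = 1.
Sanity: Σ A_w = 16 = 2^4 = 16 ✓.


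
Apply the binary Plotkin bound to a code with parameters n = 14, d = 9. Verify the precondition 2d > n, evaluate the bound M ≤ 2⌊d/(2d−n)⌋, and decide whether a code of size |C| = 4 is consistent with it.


Plotkin bound M ≤ 4; given |C| = 4 ≤ bound (satisfied).

Check applicability: 2d = 18, n = 14.
2d − n = 4 > 0, so Plotkin applies.
Compute d/(2d−n) = 9/4 ≈ 2.2500.
⌊d/(2d−n)⌋ = 2.
Plotkin bound: M ≤ 2·2 = 4.
Given |C| = 4, check: satisfied.
This |C| is at the Plotkin bound.


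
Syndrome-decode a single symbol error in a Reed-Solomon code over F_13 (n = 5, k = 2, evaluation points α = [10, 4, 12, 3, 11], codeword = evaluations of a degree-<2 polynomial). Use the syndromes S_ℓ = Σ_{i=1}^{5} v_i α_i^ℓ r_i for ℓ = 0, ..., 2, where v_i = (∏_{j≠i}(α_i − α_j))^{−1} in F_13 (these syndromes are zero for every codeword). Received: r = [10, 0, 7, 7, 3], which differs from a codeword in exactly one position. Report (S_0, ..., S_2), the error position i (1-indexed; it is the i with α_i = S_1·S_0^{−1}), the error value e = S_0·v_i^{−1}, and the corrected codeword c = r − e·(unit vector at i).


S = (11, 2, 11), error at position 3, error magnitude e = 11, c = [10, 0, 9, 7, 3].

Step 1: column multipliers v_i = (∏_{j≠i}(α_i − α_j))^{−1} mod 13.
  i = 1 (α = 10): (10−4)(10−12)(10−3)(10−11) = 6·(−2)·7·(−1) = 84 ≡ 6, so v_1 = 6^{−1} = 11 (mod 13).
  i = 2 (α = 4): (4−10)(4−12)(4−3)(4−11) = (−6)·(−8)·1·(−7) = −336 ≡ 2, so v_2 = 2^{−1} = 7 (mod 13).
  i = 3 (α = 12): (12−10)(12−4)(12−3)(12−11) = 2·8·9·1 = 144 ≡ 1, so v_3 = 1^{−1} = 1 (mod 13).
  i = 4 (α = 3): (3−10)(3−4)(3−12)(3−11) = (−7)·(−1)·(−9)·(−8) = 504 ≡ 10, so v_4 = 10^{−1} = 4 (mod 13).
  i = 5 (α = 11): (11−10)(11−4)(11−12)(11−3) = 1·7·(−1)·8 = −56 ≡ 9, so v_5 = 9^{−1} = 3 (mod 13).
  v = [11, 7, 1, 4, 3].
Step 2: syndromes of r = [10, 0, 7, 7, 3] (all sums mod 13).
  S_0 = Σ v_i r_i = 11·10 + 7·0 + 1·7 + 4·7 + 3·3 = 154 ≡ 11.
  S_1 = Σ v_i α_i r_i = 11·10·10 + 7·4·0 + 1·12·7 + 4·3·7 + 3·11·3 = 1367 ≡ 2.
  α_i^2 mod 13 = [9, 3, 1, 9, 4].
  S_2 = Σ v_i α_i^2 r_i = 11·9·10 + 7·3·0 + 1·1·7 + 4·9·7 + 3·4·3 = 1285 ≡ 11.
  S = (11, 2, 11) ≠ 0, so r is not a codeword (an error is present).
Step 3: locate the error. For a single error e at position i, S_ℓ = v_i·e·α_i^ℓ, so α_err = S_1/S_0.
  S_0^{−1} = 11^{−1} = 6 (mod 13), so α_err = 2·6 = 12 ≡ 12 = α_3. Error position i = 3.
  Consistency check: S_2/S_1 = 11·7 = 77 ≡ 12 = α_err ✓ (single-error assumption holds).
Step 4: error magnitude e = S_0/v_3 = S_0·∏_{j≠3}(α_3 − α_j) = 11·1 = 11 ≡ 11 (mod 13).
Step 5: correct position 3: c_3 = r_3 − e = 7 − 11 ≡ 9 (mod 13). Hence c = [10, 0, 9, 7, 3].
  Check: interpolating c through the α_i gives m(x) = 2 + 6·x (degree < 2) with m(α_i) = c_i for every i, so c is indeed a codeword.


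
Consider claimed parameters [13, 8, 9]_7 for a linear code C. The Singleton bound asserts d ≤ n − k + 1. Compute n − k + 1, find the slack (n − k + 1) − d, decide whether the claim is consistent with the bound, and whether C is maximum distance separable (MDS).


Singleton RHS = n − k + 1 = 6, slack = -3, bound violated (no such code; not MDS).

Singleton bound: d ≤ n − k + 1.
Here n = 13, k = 8, so n − k + 1 = 6.
Given d = 9, check d ≤ 6: NO.
Slack = (n − k + 1) − d = -3.
The slack is negative: d = 9 exceeds n − k + 1 = 6 by 3, so the Singleton bound is violated and no linear [13, 8, 9]_7 code can exist. In particular it is not MDS (MDS requires d = n − k + 1 exactly).
Description: the claimed parameters are [13, 8, 9]_7; such a code would be impossible (violates the Singleton bound).


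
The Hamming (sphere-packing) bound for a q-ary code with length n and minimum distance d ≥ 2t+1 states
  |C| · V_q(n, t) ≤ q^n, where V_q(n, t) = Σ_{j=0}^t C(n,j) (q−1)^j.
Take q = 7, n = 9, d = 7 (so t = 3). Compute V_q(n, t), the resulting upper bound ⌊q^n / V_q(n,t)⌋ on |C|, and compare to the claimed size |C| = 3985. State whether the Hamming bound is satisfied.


V_q(n, t) = 19495, q^n = 40353607, Hamming bound = 2069, |C| = 3985 > bound (violated).

Step 1: Compute V_q(n, t) = Σ_{j=0}^3 C(n, j) (q−1)^j.
  j = 0: C(9,0)·(6)^0 = 1·1 = 1.
  j = 1: C(9,1)·(6)^1 = 9·6 = 54.
  j = 2: C(9,2)·(6)^2 = 36·36 = 1296.
  j = 3: C(9,3)·(6)^3 = 84·216 = 18144.
  V_q(n, t) = 1 + 54 + 1296 + 18144 = 19495.
Step 2: q^n = 7^9 = 40353607.
Step 3: Hamming bound ⌊q^n / V_q(n,t)⌋ = ⌊40353607/19495⌋ = 2069.
Step 4: Compare |C| = 3985 to 2069: violated.
The claimed |C| lies above the Hamming bound, so no 7-ary code of length 9 with d ≥ 7 can have 3985 codewords.


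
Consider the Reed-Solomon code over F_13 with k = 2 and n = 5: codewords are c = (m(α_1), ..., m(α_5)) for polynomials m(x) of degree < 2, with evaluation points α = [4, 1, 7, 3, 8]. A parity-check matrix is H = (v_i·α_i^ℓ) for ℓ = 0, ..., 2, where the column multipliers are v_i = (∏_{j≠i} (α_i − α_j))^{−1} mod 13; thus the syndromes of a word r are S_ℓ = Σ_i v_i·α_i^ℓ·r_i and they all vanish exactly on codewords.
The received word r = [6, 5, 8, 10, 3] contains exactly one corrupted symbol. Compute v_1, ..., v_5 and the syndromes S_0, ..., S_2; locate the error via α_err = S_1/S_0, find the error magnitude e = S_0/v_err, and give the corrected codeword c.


S = (11, 12, 6), error at position 3, error magnitude e = 1, c = [6, 5, 7, 10, 3].

Step 1: column multipliers v_i = (∏_{j≠i}(α_i − α_j))^{−1} mod 13.
  i = 1 (α = 4): (4−1)(4−7)(4−3)(4−8) = 3·(−3)·1·(−4) = 36 ≡ 10, so v_1 = 10^{−1} = 4 (mod 13).
  i = 2 (α = 1): (1−4)(1−7)(1−3)(1−8) = (−3)·(−6)·(−2)·(−7) = 252 ≡ 5, so v_2 = 5^{−1} = 8 (mod 13).
  i = 3 (α = 7): (7−4)(7−1)(7−3)(7−8) = 3·6·4·(−1) = −72 ≡ 6, so v_3 = 6^{−1} = 11 (mod 13).
  i = 4 (α = 3): (3−4)(3−1)(3−7)(3−8) = (−1)·2·(−4)·(−5) = −40 ≡ 12, so v_4 = 12^{−1} = 12 (mod 13).
  i = 5 (α = 8): (8−4)(8−1)(8−7)(8−3) = 4·7·1·5 = 140 ≡ 10, so v_5 = 10^{−1} = 4 (mod 13).
  v = [4, 8, 11, 12, 4].
Step 2: syndromes of r = [6, 5, 8, 10, 3] (all sums mod 13).
  S_0 = Σ v_i r_i = 4·6 + 8·5 + 11·8 + 12·10 + 4·3 = 284 ≡ 11.
  S_1 = Σ v_i α_i r_i = 4·4·6 + 8·1·5 + 11·7·8 + 12·3·10 + 4·8·3 = 1208 ≡ 12.
  α_i^2 mod 13 = [3, 1, 10, 9, 12].
  S_2 = Σ v_i α_i^2 r_i = 4·3·6 + 8·1·5 + 11·10·8 + 12·9·10 + 4·12·3 = 2216 ≡ 6.
  S = (11, 12, 6) ≠ 0, so r is not a codeword (an error is present).
Step 3: locate the error. For a single error e at position i, S_ℓ = v_i·e·α_i^ℓ, so α_err = S_1/S_0.
  S_0^{−1} = 11^{−1} = 6 (mod 13), so α_err = 12·6 = 72 ≡ 7 = α_3. Error position i = 3.
  Consistency check: S_2/S_1 = 6·12 = 72 ≡ 7 = α_err ✓ (single-error assumption holds).
Step 4: error magnitude e = S_0/v_3 = S_0·∏_{j≠3}(α_3 − α_j) = 11·6 = 66 ≡ 1 (mod 13).
Step 5: correct position 3: c_3 = r_3 − e = 8 − 1 ≡ 7 (mod 13). Hence c = [6, 5, 7, 10, 3].
  Check: interpolating c through the α_i gives m(x) = 9 + 9·x (degree < 2) with m(α_i) = c_i for every i, so c is indeed a codeword.


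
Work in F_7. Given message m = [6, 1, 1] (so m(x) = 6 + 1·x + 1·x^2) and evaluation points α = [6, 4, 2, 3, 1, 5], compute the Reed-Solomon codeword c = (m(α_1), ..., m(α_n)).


c = [6, 5, 5, 4, 1, 1]

Message polynomial: m(x) = 6 + 1·x + 1·x^2 (mod 7).
For each evaluation point α_i, compute m(α_i) mod 7:
  α_1 = 6: Horner steps 1 → 0 → 6, so m(6) = 6.
  α_2 = 4: Horner steps 1 → 5 → 5, so m(4) = 5.
  α_3 = 2: Horner steps 1 → 3 → 5, so m(2) = 5.
  α_4 = 3: Horner steps 1 → 4 → 4, so m(3) = 4.
  α_5 = 1: Horner steps 1 → 2 → 1, so m(1) = 1.
  α_6 = 5: Horner steps 1 → 6 → 1, so m(5) = 1.
Codeword c = [6, 5, 5, 4, 1, 1] ∈ F_7^6.


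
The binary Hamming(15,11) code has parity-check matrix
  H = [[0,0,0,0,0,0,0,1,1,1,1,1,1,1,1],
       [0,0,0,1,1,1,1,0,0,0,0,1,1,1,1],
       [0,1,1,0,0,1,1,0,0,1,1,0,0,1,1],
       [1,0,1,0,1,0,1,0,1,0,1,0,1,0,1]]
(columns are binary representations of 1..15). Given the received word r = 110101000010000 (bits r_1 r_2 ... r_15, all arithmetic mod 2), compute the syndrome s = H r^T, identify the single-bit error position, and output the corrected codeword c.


s = (1, 0, 1, 0)^T, error position = 10, corrected codeword c = 110101000110000

Compute s = H r^T mod 2 one row at a time:
  s_1 = 0 + 0 + 0 + 1 + 0 + 0 + 0 + 0 = 1 ≡ 1 (mod 2).
  s_2 = 1 + 0 + 1 + 0 + 0 + 0 + 0 + 0 = 2 ≡ 0 (mod 2).
  s_3 = 1 + 0 + 1 + 0 + 0 + 1 + 0 + 0 = 3 ≡ 1 (mod 2).
  s_4 = 1 + 0 + 0 + 0 + 0 + 1 + 0 + 0 = 2 ≡ 0 (mod 2).
s = (1, 0, 1, 0)^T — this equals column 10 of H (binary 1010), so error is at position 10.
Correct: flip bit 10 of r = 110101000010000 to get c = 110101000110000.


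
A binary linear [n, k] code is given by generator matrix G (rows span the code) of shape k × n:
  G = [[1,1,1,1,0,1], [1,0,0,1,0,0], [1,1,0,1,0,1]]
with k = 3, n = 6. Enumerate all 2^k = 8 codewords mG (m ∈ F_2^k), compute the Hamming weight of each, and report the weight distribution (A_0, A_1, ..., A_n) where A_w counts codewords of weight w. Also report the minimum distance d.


Weight distribution: A_0 = 1, A_1 = 1, A_2 = 2, A_3 = 2, A_4 = 1, A_5 = 1. Minimum distance d = 1.

Enumerate all 2^3 = 8 messages m ∈ F_2^3.
For each, compute codeword c = mG in F_2^6, then tally its weight.
  m = 000 → c = 000000, weight = 0.
  m = 100 → c = 111101, weight = 5.
  m = 010 → c = 100100, weight = 2.
  m = 110 → c = 011001, weight = 3.
  m = 001 → c = 110101, weight = 4.
  m = 101 → c = 001000, weight = 1.
  m = 011 → c = 010001, weight = 2.
  m = 111 → c = 101100, weight = 3.
Tally weights:
  weight 0: 1 codewords.
  weight 1: 1 codewords.
  weight 2: 2 codewords.
  weight 3: 2 codewords.
  weight 4: 1 codewords.
  weight 5: 1 codewords.
Minimum distance d = smallest w > 0 with A_w > 0 = 1.
Sanity: Σ A_w = 8 = 2^3 = 8 ✓.


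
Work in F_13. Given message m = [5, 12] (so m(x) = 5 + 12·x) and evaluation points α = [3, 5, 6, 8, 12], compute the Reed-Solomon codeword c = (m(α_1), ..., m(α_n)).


c = [2, 0, 12, 10, 6]

Message polynomial: m(x) = 5 + 12·x (mod 13).
For each evaluation point α_i, compute m(α_i) mod 13:
  α_1 = 3: Horner steps 12 → 2, so m(3) = 2.
  α_2 = 5: Horner steps 12 → 0, so m(5) = 0.
  α_3 = 6: Horner steps 12 → 12, so m(6) = 12.
  α_4 = 8: Horner steps 12 → 10, so m(8) = 10.
  α_5 = 12: Horner steps 12 → 6, so m(12) = 6.
Codeword c = [2, 0, 12, 10, 6] ∈ F_13^5.


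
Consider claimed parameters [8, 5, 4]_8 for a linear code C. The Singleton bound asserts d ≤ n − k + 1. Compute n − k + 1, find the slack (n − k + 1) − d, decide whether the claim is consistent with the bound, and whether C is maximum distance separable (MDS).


Singleton RHS = n − k + 1 = 4, slack = 0, bound satisfied, MDS.

Singleton bound: d ≤ n − k + 1.
Here n = 8, k = 5, so n − k + 1 = 4.
Given d = 4, check d ≤ 4: YES.
Slack = (n − k + 1) − d = 0.
The code is MDS (slack = 0).
Description: the claimed parameters are [8, 5, 4]_8; such a code would be MDS (meets Singleton bound).


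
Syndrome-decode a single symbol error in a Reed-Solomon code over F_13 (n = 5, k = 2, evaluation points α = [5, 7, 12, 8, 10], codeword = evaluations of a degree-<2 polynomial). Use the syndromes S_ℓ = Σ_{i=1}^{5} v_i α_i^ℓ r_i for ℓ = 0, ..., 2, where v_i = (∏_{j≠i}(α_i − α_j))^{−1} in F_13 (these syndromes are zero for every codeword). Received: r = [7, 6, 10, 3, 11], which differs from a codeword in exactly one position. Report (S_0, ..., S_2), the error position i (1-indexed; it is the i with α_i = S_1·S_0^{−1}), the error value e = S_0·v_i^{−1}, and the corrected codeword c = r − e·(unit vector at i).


S = (11, 10, 2), error at position 4, error magnitude e = 4, c = [7, 6, 10, 12, 11].

Step 1: column multipliers v_i = (∏_{j≠i}(α_i − α_j))^{−1} mod 13.
  i = 1 (α = 5): (5−7)(5−12)(5−8)(5−10) = (−2)·(−7)·(−3)·(−5) = 210 ≡ 2, so v_1 = 2^{−1} = 7 (mod 13).
  i = 2 (α = 7): (7−5)(7−12)(7−8)(7−10) = 2·(−5)·(−1)·(−3) = −30 ≡ 9, so v_2 = 9^{−1} = 3 (mod 13).
  i = 3 (α = 12): (12−5)(12−7)(12−8)(12−10) = 7·5·4·2 = 280 ≡ 7, so v_3 = 7^{−1} = 2 (mod 13).
  i = 4 (α = 8): (8−5)(8−7)(8−12)(8−10) = 3·1·(−4)·(−2) = 24 ≡ 11, so v_4 = 11^{−1} = 6 (mod 13).
  i = 5 (α = 10): (10−5)(10−7)(10−12)(10−8) = 5·3·(−2)·2 = −60 ≡ 5, so v_5 = 5^{−1} = 8 (mod 13).
  v = [7, 3, 2, 6, 8].
Step 2: syndromes of r = [7, 6, 10, 3, 11] (all sums mod 13).
  S_0 = Σ v_i r_i = 7·7 + 3·6 + 2·10 + 6·3 + 8·11 = 193 ≡ 11.
  S_1 = Σ v_i α_i r_i = 7·5·7 + 3·7·6 + 2·12·10 + 6·8·3 + 8·10·11 = 1635 ≡ 10.
  α_i^2 mod 13 = [12, 10, 1, 12, 9].
  S_2 = Σ v_i α_i^2 r_i = 7·12·7 + 3·10·6 + 2·1·10 + 6·12·3 + 8·9·11 = 1796 ≡ 2.
  S = (11, 10, 2) ≠ 0, so r is not a codeword (an error is present).
Step 3: locate the error. For a single error e at position i, S_ℓ = v_i·e·α_i^ℓ, so α_err = S_1/S_0.
  S_0^{−1} = 11^{−1} = 6 (mod 13), so α_err = 10·6 = 60 ≡ 8 = α_4. Error position i = 4.
  Consistency check: S_2/S_1 = 2·4 = 8 ≡ 8 = α_err ✓ (single-error assumption holds).
Step 4: error magnitude e = S_0/v_4 = S_0·∏_{j≠4}(α_4 − α_j) = 11·11 = 121 ≡ 4 (mod 13).
Step 5: correct position 4: c_4 = r_4 − e = 3 − 4 ≡ 12 (mod 13). Hence c = [7, 6, 10, 12, 11].
  Check: interpolating c through the α_i gives m(x) = 3 + 6·x (degree < 2) with m(α_i) = c_i for every i, so c is indeed a codeword.


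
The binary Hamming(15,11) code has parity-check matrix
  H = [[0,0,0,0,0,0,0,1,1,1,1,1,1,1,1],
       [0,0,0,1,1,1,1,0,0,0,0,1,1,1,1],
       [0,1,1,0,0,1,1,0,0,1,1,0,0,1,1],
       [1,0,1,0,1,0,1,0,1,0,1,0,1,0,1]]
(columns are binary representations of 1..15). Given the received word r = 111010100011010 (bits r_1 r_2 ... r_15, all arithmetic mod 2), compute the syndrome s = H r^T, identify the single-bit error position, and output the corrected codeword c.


s = (1, 0, 1, 1)^T, error position = 11, corrected codeword c = 111010100001010

Compute s = H r^T mod 2 one row at a time:
  s_1 = 0 + 0 + 0 + 1 + 1 + 0 + 1 + 0 = 3 ≡ 1 (mod 2).
  s_2 = 0 + 1 + 0 + 1 + 1 + 0 + 1 + 0 = 4 ≡ 0 (mod 2).
  s_3 = 1 + 1 + 0 + 1 + 0 + 1 + 1 + 0 = 5 ≡ 1 (mod 2).
  s_4 = 1 + 1 + 1 + 1 + 0 + 1 + 0 + 0 = 5 ≡ 1 (mod 2).
s = (1, 0, 1, 1)^T — this equals column 11 of H (binary 1011), so error is at position 11.
Correct: flip bit 11 of r = 111010100011010 to get c = 111010100001010.


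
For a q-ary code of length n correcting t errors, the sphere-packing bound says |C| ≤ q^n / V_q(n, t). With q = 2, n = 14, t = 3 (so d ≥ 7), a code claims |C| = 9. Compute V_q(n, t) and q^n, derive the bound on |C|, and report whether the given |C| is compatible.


V_q(n, t) = 470, q^n = 16384, Hamming bound = 34, |C| = 9 ≤ bound (satisfied).

Step 1: Compute V_q(n, t) = Σ_{j=0}^3 C(n, j) (q−1)^j.
  j = 0: C(14,0)·(1)^0 = 1·1 = 1.
  j = 1: C(14,1)·(1)^1 = 14·1 = 14.
  j = 2: C(14,2)·(1)^2 = 91·1 = 91.
  j = 3: C(14,3)·(1)^3 = 364·1 = 364.
  V_q(n, t) = 1 + 14 + 91 + 364 = 470.
Step 2: q^n = 2^14 = 16384.
Step 3: Hamming bound ⌊q^n / V_q(n,t)⌋ = ⌊16384/470⌋ = 34.
Step 4: Compare |C| = 9 to 34: satisfied.
The claimed |C| lies below the Hamming bound.
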